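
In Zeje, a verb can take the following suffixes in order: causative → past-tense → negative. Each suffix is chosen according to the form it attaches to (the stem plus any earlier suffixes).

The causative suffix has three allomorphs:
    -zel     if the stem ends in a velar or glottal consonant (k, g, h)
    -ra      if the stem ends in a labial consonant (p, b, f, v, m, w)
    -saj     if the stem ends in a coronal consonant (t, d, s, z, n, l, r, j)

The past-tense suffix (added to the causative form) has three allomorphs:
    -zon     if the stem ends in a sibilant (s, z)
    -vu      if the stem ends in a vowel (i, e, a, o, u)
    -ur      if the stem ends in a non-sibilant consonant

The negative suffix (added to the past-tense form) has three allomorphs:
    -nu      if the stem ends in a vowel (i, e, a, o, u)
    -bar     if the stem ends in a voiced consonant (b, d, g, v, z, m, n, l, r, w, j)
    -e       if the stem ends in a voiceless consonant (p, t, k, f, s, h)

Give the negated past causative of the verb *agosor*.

The final consonant of *agosor* is /r/, which is coronal, so the causative suffix is -saj, giving *agosorsaj*.
The causative form *agosorsaj*: final sound = /j/, a non-sibilant consonant → -ur → *agosorsajur*.
The past-tense form *agosorsajur*: final sound = /r/, a voiced consonant → -bar → *agosorsajurbar*.

agosorsajurbar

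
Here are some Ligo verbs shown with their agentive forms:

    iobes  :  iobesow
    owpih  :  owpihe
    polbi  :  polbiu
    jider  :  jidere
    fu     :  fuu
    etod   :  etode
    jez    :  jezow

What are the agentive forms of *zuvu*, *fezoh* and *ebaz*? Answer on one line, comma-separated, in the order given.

zuvuu, fezohe, ebazow

The alternation tracks the final sound of the stem — -ow when the stem ends in a sibilant (*iobes*, *jez*); -e when the stem ends in a non-sibilant consonant (*owpih*, *jider*, *etod*); -u when the stem ends in a vowel (*polbi*, *fu*).
*zuvu*: final sound = /u/, a vowel → -u → *zuvuu*.
Since the final sound of *fezoh* is /h/ (a non-sibilant consonant), it takes -e, giving *fezohe*.
The final sound of *ebaz* is /z/, which is a sibilant, so the suffix is -ow, giving *ebazow*.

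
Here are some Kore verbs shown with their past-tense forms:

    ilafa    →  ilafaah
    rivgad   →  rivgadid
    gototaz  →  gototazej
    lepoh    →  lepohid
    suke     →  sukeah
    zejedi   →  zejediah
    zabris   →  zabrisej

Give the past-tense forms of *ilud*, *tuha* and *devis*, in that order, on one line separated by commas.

iludid, tuhaah, devisej

The alternation tracks the final sound of the stem — -ej when the stem ends in a sibilant (*gototaz*, *zabris*); -id when the stem ends in a non-sibilant consonant (*rivgad*, *lepoh*); -ah when the stem ends in a vowel (*ilafa*, *suke*, *zejedi*).
The final sound of *ilud* is /d/, which is a non-sibilant consonant, so the suffix is -id, giving *iludid*.
*tuha*: final sound = /a/, a vowel → -ah → *tuhaah*.
*devis*: final sound = /s/, a sibilant → -ej → *devisej*.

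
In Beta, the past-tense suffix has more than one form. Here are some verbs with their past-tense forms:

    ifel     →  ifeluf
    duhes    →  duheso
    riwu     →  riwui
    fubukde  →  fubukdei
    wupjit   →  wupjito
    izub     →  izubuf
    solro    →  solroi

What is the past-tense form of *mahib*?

The alternation tracks the final sound of the stem — -o when the stem ends in a voiceless consonant (*duhes*, *wupjit*); -uf when the stem ends in a voiced consonant (*ifel*, *izub*); -i when the stem ends in a vowel (*riwu*, *fubukde*, *solro*).
Since the final sound of *mahib* is /b/ (a voiced consonant), it takes -uf, giving *mahibuf*.

mahibuf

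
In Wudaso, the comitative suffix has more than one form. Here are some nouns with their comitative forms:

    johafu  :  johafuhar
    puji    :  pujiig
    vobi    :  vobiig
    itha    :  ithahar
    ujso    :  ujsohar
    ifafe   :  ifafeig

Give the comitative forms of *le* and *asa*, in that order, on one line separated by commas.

leig, asahar

The alternation tracks the last vowel of the stem — -ig when the last vowel of the stem is a front vowel (*puji*, *vobi*, *ifafe*); -har when the last vowel of the stem is a back vowel (*johafu*, *itha*, *ujso*).
*le* — last vowel /e/ (a front vowel) → -ig → *leig*.
*asa*: last vowel = /a/, a back vowel → -har → *asahar*.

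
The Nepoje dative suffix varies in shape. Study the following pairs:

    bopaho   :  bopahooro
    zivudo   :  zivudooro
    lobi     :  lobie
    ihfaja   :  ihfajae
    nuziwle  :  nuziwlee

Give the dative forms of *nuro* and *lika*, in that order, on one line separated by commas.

Looking at the last vowel of each stem: -oro when the last vowel of the stem is a rounded vowel (*bopaho*, *zivudo*); -e when the last vowel of the stem is an unrounded vowel (*lobi*, *ihfaja*, *nuziwle*).
The last vowel of *nuro* is /o/, which is a rounded vowel, so the suffix is -oro, giving *nurooro*.
Since the last vowel of *lika* is /a/ (an unrounded vowel), it takes -e, giving *likae*.

nurooro, likae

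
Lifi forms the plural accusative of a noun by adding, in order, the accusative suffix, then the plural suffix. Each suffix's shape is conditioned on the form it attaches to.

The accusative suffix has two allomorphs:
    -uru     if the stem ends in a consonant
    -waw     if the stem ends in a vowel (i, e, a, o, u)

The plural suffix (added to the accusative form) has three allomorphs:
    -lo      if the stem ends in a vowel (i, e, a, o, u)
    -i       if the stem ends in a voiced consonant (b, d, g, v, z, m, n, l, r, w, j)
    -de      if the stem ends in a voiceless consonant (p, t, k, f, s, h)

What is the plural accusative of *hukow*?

*hukow*: final sound = /w/, a consonant → -uru → *hukowuru*.
The accusative form *hukowuru* — final sound /u/ (a vowel) → -lo → *hukowurulo*.

hukowurulo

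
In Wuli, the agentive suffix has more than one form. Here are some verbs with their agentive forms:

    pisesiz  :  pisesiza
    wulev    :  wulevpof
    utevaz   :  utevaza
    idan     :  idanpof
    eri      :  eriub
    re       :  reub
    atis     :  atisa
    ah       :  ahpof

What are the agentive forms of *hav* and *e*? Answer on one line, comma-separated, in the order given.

havpof, eub

Looking at the final sound of each stem: -a when the stem ends in a sibilant (*pisesiz*, *utevaz*, *atis*); -pof when the stem ends in a non-sibilant consonant (*wulev*, *idan*, *ah*); -ub when the stem ends in a vowel (*eri*, *re*).
*hav*: final sound = /v/, a non-sibilant consonant → -pof → *havpof*.
The final sound of *e* is /e/, which is a vowel, so the suffix is -ub, giving *eub*.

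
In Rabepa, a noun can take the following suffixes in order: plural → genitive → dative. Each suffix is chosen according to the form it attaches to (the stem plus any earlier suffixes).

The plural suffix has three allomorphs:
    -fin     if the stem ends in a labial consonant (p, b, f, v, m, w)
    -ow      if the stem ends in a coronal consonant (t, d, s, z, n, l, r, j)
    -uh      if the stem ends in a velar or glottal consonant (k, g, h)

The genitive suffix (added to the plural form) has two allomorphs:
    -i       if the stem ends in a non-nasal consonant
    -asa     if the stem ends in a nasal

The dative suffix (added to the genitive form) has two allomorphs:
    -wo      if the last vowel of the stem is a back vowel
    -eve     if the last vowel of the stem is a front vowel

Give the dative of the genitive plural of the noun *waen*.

*waen*: final consonant = /n/, coronal → -ow → *waenow*.
The final consonant of the plural form *waenow* is /w/, which is non-nasal, so the genitive suffix is -i, giving *waenowi*.
The last vowel of the genitive form *waenowi* is /i/, which is a front vowel, so the dative suffix is -eve, giving *waenowieve*.

waenowieve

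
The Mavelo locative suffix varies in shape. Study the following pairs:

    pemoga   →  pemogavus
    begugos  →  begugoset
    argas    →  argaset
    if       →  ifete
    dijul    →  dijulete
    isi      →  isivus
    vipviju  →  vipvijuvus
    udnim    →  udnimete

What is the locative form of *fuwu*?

fuwuvus

The pattern is sibilance of the final sound: -et when the stem ends in a sibilant (*begugos*, *argas*); -ete when the stem ends in a non-sibilant consonant (*if*, *dijul*, *udnim*); -vus when the stem ends in a vowel (*pemoga*, *isi*, *vipviju*).
*fuwu* — final sound /u/ (a vowel) → -vus → *fuwuvus*.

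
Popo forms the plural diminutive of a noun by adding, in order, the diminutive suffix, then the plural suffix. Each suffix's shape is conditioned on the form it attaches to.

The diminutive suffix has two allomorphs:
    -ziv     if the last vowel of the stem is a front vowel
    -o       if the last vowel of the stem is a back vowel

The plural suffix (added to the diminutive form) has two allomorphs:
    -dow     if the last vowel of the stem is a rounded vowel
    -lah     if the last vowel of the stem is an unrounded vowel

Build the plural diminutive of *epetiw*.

*epetiw*: last vowel = /i/, a front vowel → -ziv → *epetiwziv*.
The last vowel of the diminutive form *epetiwziv* is /i/, which is an unrounded vowel, so the plural suffix is -lah, giving *epetiwzivlah*.

epetiwzivlah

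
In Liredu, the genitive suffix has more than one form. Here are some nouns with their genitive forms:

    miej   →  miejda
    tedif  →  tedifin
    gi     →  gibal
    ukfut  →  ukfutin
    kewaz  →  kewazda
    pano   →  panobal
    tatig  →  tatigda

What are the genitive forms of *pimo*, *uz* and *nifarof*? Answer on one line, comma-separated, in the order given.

pimobal, uzda, nifarofin

The suffix is conditioned by the final sound: -in when the stem ends in a voiceless consonant (*tedif*, *ukfut*); -da when the stem ends in a voiced consonant (*miej*, *kewaz*, *tatig*); -bal when the stem ends in a vowel (*gi*, *pano*).
Since the final sound of *pimo* is /o/ (a vowel), it takes -bal, giving *pimobal*.
*uz*: final sound = /z/, a voiced consonant → -da → *uzda*.
*nifarof* — final sound /f/ (a voiceless consonant) → -in → *nifarofin*.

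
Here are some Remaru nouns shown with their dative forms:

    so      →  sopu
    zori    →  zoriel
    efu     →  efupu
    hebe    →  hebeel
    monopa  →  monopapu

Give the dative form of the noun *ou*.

oupu

The pattern is front/back vowel harmony: -el when the last vowel of the stem is a front vowel (*zori*, *hebe*); -pu when the last vowel of the stem is a back vowel (*so*, *efu*, *monopa*).
Since the last vowel of *ou* is /u/ (a back vowel), it takes -pu, giving *oupu*.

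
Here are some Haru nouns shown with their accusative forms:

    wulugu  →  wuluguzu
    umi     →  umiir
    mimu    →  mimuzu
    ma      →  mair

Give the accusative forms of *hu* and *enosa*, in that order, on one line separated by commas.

huzu, enosair

The suffix is conditioned by the last vowel: -zu when the last vowel of the stem is a rounded vowel (*wulugu*, *mimu*); -ir when the last vowel of the stem is an unrounded vowel (*umi*, *ma*).
*hu*: last vowel = /u/, a rounded vowel → -zu → *huzu*.
Since the last vowel of *enosa* is /a/ (an unrounded vowel), it takes -ir, giving *enosair*.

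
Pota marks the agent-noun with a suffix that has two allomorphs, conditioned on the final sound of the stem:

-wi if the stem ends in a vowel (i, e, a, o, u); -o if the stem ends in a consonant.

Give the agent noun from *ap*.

*ap* — final sound /p/ (a consonant) → -o → *apo*.

apo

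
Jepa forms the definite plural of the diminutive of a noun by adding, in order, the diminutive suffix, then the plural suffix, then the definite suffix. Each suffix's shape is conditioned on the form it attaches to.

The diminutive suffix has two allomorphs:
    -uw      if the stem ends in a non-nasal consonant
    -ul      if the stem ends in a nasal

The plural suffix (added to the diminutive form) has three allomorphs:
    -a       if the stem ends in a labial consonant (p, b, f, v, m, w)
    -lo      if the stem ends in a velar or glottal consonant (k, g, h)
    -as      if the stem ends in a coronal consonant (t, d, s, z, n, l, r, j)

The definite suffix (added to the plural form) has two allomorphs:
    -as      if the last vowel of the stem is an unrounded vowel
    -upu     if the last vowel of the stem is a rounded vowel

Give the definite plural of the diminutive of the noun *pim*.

Since the final consonant of *pim* is /m/ (a nasal), it takes -ul, giving *pimul*.
Since the final consonant of the diminutive form *pimul* is /l/ (coronal), it takes -as, giving *pimulas*.
The plural form *pimulas*: last vowel = /a/, an unrounded vowel → -as → *pimulasas*.

pimulasas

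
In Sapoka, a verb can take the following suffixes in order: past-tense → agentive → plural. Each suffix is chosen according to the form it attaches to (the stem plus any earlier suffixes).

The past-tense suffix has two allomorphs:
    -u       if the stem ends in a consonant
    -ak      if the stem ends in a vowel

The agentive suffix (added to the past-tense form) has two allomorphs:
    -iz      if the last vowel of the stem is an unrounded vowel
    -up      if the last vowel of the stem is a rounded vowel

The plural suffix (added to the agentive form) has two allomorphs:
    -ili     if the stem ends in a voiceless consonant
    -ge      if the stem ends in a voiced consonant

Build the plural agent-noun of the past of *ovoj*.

ovojuupili

Since the final sound of *ovoj* is /j/ (a consonant), it takes -u, giving *ovoju*.
The last vowel of the past-tense form *ovoju* is /u/, which is a rounded vowel, so the agentive suffix is -up, giving *ovojuup*.
The agentive form *ovojuup* — final consonant /p/ (voiceless) → -ili → *ovojuupili*.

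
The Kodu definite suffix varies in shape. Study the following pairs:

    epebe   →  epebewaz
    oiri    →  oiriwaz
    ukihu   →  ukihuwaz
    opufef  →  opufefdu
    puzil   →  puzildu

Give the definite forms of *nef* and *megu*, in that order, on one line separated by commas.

nefdu, meguwaz

The pattern is consonant vs. vowel: -du when the stem ends in a consonant (*opufef*, *puzil*); -waz when the stem ends in a vowel (*epebe*, *oiri*, *ukihu*).
*nef* — final sound /f/ (a consonant) → -du → *nefdu*.
*megu*: final sound = /u/, a vowel → -waz → *meguwaz*.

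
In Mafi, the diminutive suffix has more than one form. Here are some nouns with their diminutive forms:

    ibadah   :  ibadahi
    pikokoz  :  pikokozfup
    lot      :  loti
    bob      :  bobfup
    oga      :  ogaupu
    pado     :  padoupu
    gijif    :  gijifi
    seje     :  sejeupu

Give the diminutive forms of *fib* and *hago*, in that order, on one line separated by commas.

fibfup, hagoupu

The alternation tracks the final sound of the stem — -i when the stem ends in a voiceless consonant (*ibadah*, *lot*, *gijif*); -fup when the stem ends in a voiced consonant (*pikokoz*, *bob*); -upu when the stem ends in a vowel (*oga*, *pado*, *seje*).
Since the final sound of *fib* is /b/ (a voiced consonant), it takes -fup, giving *fibfup*.
*hago*: final sound = /o/, a vowel → -upu → *hagoupu*.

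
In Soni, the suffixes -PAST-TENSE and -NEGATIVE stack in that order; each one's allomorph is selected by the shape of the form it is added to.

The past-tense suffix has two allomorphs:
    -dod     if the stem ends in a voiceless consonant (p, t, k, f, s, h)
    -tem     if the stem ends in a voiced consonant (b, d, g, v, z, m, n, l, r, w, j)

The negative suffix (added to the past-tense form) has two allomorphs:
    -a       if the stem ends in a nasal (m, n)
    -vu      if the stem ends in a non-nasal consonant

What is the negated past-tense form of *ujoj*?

*ujoj*: final consonant = /j/, voiced → -tem → *ujojtem*.
The final consonant of the past-tense form *ujojtem* is /m/, which is a nasal, so the negative suffix is -a, giving *ujojtema*.

ujojtema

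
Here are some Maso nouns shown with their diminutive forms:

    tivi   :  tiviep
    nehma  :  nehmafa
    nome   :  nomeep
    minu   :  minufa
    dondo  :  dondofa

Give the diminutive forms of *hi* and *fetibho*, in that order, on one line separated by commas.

Looking at the last vowel of each stem: -ep when the last vowel of the stem is a front vowel (*tivi*, *nome*); -fa when the last vowel of the stem is a back vowel (*nehma*, *minu*, *dondo*).
Since the last vowel of *hi* is /i/ (a front vowel), it takes -ep, giving *hiep*.
Since the last vowel of *fetibho* is /o/ (a back vowel), it takes -fa, giving *fetibhofa*.

hiep, fetibhofa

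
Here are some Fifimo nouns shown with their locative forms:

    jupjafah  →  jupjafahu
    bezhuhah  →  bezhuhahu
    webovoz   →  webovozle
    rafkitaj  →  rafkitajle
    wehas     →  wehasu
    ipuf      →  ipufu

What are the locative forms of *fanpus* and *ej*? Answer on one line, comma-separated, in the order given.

fanpusu, ejle

The suffix is conditioned by the final consonant: -u when the stem ends in a voiceless consonant (*jupjafah*, *bezhuhah*, *wehas*, *ipuf*); -le when the stem ends in a voiced consonant (*webovoz*, *rafkitaj*).
*fanpus*: final consonant = /s/, voiceless → -u → *fanpusu*.
*ej* — final consonant /j/ (voiced) → -le → *ejle*.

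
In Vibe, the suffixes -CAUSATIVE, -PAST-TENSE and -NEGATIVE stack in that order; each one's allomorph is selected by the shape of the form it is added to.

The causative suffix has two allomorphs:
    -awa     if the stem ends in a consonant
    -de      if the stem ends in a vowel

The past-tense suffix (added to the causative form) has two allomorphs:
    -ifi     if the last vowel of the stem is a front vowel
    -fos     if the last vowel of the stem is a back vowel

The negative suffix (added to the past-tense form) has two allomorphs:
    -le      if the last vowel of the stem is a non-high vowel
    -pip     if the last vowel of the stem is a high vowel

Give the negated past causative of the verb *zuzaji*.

zuzajideifipip

*zuzaji* — final sound /i/ (a vowel) → -de → *zuzajide*.
The causative form *zuzajide*: last vowel = /e/, a front vowel → -ifi → *zuzajideifi*.
The past-tense form *zuzajideifi*: last vowel = /i/, a high vowel → -pip → *zuzajideifipip*.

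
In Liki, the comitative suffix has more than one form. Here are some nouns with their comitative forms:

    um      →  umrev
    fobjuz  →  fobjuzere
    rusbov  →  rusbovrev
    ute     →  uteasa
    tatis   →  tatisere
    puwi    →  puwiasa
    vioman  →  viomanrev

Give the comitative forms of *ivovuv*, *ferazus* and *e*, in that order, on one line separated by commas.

ivovuvrev, ferazusere, easa

The suffix is conditioned by the final sound: -ere when the stem ends in a sibilant (*fobjuz*, *tatis*); -rev when the stem ends in a non-sibilant consonant (*um*, *rusbov*, *vioman*); -asa when the stem ends in a vowel (*ute*, *puwi*).
*ivovuv* — final sound /v/ (a non-sibilant consonant) → -rev → *ivovuvrev*.
Since the final sound of *ferazus* is /s/ (a sibilant), it takes -ere, giving *ferazusere*.
The final sound of *e* is /e/, which is a vowel, so the suffix is -asa, giving *easa*.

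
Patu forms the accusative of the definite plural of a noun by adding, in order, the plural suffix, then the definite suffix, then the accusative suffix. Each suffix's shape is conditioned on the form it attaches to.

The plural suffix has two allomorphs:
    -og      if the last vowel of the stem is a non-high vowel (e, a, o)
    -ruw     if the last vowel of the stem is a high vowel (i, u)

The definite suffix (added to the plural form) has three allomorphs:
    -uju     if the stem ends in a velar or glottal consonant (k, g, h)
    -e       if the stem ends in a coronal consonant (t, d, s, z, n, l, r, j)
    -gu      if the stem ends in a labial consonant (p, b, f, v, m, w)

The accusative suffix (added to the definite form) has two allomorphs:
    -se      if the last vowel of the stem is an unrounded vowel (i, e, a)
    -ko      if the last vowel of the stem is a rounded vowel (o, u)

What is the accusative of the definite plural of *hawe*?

The last vowel of *hawe* is /e/, which is a non-high vowel, so the plural suffix is -og, giving *haweog*.
Since the final consonant of the plural form *haweog* is /g/ (velar/glottal), it takes -uju, giving *haweoguju*.
Since the last vowel of the definite form *haweoguju* is /u/ (a rounded vowel), it takes -ko, giving *haweogujuko*.

haweogujuko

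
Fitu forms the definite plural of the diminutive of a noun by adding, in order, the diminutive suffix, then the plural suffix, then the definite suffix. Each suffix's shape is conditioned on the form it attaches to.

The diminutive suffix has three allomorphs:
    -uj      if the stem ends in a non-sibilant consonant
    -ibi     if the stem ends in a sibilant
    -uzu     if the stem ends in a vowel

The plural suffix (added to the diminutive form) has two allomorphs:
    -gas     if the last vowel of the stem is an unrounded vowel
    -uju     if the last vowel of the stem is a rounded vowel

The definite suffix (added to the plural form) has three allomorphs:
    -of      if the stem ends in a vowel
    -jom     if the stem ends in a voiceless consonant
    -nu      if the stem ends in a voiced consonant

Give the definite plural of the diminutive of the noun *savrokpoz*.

savrokpozibigasjom

Since the final sound of *savrokpoz* is /z/ (a sibilant), it takes -ibi, giving *savrokpozibi*.
Since the last vowel of the diminutive form *savrokpozibi* is /i/ (an unrounded vowel), it takes -gas, giving *savrokpozibigas*.
Since the final sound of the plural form *savrokpozibigas* is /s/ (a voiceless consonant), it takes -jom, giving *savrokpozibigasjom*.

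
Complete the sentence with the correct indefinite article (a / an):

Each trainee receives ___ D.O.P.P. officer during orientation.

The indefinite article is chosen by the initial *sound* of the following word, not its spelling.
The initialism *D.O.P.P.* is read letter by letter; the first letter, D, is pronounced /diː/, which begins with a consonant sound.
So the article is *a*: Each trainee receives a D.O.P.P. officer during orientation.

a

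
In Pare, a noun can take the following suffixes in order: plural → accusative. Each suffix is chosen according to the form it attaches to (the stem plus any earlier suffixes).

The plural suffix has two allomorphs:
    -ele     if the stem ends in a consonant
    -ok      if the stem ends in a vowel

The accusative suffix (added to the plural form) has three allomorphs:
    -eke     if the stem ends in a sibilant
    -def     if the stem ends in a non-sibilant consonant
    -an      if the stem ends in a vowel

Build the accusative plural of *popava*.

popavaokdef

*popava* — final sound /a/ (a vowel) → -ok → *popavaok*.
The plural form *popavaok* — final sound /k/ (a non-sibilant consonant) → -def → *popavaokdef*.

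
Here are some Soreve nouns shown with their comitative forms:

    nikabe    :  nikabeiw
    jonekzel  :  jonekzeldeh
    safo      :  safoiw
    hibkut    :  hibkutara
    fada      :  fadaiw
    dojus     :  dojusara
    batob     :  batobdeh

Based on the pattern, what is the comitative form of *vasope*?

vasopeiw

Looking at the final sound of each stem: -ara when the stem ends in a voiceless consonant (*hibkut*, *dojus*); -deh when the stem ends in a voiced consonant (*jonekzel*, *batob*); -iw when the stem ends in a vowel (*nikabe*, *safo*, *fada*).
Since the final sound of *vasope* is /e/ (a vowel), it takes -iw, giving *vasopeiw*.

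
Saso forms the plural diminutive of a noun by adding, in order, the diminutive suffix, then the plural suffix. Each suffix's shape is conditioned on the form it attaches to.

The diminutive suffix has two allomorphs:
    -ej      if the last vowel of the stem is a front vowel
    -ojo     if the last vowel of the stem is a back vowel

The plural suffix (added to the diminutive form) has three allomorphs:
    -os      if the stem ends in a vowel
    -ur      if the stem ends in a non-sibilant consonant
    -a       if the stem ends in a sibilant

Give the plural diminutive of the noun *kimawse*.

kimawseejur

*kimawse*: last vowel = /e/, a front vowel → -ej → *kimawseej*.
Since the final sound of the diminutive form *kimawseej* is /j/ (a non-sibilant consonant), it takes -ur, giving *kimawseejur*.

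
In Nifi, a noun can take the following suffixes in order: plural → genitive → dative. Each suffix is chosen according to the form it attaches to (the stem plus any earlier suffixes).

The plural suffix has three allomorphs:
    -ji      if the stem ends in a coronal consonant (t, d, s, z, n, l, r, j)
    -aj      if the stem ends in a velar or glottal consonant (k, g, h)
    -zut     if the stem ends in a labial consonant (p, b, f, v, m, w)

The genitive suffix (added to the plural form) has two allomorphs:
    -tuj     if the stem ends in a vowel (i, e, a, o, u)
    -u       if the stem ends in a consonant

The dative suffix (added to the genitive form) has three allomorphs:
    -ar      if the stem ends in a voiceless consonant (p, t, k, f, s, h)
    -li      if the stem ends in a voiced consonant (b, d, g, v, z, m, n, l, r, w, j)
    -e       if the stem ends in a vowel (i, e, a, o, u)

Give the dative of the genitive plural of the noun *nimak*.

The final consonant of *nimak* is /k/, which is velar/glottal, so the plural suffix is -aj, giving *nimakaj*.
The plural form *nimakaj*: final sound = /j/, a consonant → -u → *nimakaju*.
Since the final sound of the genitive form *nimakaju* is /u/ (a vowel), it takes -e, giving *nimakajue*.

nimakajue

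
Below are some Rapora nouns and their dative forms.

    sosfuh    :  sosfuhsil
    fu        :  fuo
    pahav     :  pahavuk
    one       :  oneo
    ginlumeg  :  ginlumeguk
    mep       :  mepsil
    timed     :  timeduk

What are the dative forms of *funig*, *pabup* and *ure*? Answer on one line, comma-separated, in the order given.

funiguk, pabupsil, ureo

Looking at the final sound of each stem: -sil when the stem ends in a voiceless consonant (*sosfuh*, *mep*); -uk when the stem ends in a voiced consonant (*pahav*, *ginlumeg*, *timed*); -o when the stem ends in a vowel (*fu*, *one*).
The final sound of *funig* is /g/, which is a voiced consonant, so the suffix is -uk, giving *funiguk*.
*pabup*: final sound = /p/, a voiceless consonant → -sil → *pabupsil*.
Since the final sound of *ure* is /e/ (a vowel), it takes -o, giving *ureo*.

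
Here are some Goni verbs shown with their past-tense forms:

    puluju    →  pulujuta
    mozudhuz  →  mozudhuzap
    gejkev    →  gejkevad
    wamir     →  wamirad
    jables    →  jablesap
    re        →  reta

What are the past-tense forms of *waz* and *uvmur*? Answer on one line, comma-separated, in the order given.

wazap, uvmurad

The alternation tracks the final sound of the stem — -ap when the stem ends in a sibilant (*mozudhuz*, *jables*); -ad when the stem ends in a non-sibilant consonant (*gejkev*, *wamir*); -ta when the stem ends in a vowel (*puluju*, *re*).
The final sound of *waz* is /z/, which is a sibilant, so the suffix is -ap, giving *wazap*.
Since the final sound of *uvmur* is /r/ (a non-sibilant consonant), it takes -ad, giving *uvmurad*.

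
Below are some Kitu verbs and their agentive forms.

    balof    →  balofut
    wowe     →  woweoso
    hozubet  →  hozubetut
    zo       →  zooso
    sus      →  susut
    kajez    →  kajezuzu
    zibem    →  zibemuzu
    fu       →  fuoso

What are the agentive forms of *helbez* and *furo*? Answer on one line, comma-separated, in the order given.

Looking at the final sound of each stem: -ut when the stem ends in a voiceless consonant (*balof*, *hozubet*, *sus*); -uzu when the stem ends in a voiced consonant (*kajez*, *zibem*); -oso when the stem ends in a vowel (*wowe*, *zo*, *fu*).
Since the final sound of *helbez* is /z/ (a voiced consonant), it takes -uzu, giving *helbezuzu*.
Since the final sound of *furo* is /o/ (a vowel), it takes -oso, giving *furooso*.

helbezuzu, furooso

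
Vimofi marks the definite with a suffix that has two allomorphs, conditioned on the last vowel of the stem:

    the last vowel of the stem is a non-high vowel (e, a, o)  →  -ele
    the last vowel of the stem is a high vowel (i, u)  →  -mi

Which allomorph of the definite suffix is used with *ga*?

*ga*: last vowel = /a/, a non-high vowel → -ele.

-ele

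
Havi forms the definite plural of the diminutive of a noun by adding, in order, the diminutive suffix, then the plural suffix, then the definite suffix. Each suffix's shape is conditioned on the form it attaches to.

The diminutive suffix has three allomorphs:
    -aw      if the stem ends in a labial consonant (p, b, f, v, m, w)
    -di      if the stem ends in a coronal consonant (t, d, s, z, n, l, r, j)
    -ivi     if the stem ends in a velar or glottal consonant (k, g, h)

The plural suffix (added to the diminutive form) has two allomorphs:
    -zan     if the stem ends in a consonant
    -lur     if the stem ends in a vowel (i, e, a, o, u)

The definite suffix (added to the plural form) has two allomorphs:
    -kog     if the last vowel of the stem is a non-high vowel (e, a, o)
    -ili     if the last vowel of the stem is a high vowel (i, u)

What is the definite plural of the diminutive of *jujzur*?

jujzurdilurili

*jujzur*: final consonant = /r/, coronal → -di → *jujzurdi*.
The diminutive form *jujzurdi* — final sound /i/ (a vowel) → -lur → *jujzurdilur*.
The plural form *jujzurdilur*: last vowel = /u/, a high vowel → -ili → *jujzurdilurili*.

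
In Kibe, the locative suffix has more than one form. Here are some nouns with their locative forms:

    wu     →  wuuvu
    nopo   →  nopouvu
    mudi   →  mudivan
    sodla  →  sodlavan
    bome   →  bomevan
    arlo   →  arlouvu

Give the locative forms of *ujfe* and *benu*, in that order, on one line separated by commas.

ujfevan, benuuvu

The suffix is conditioned by the last vowel: -uvu when the last vowel of the stem is a rounded vowel (*wu*, *nopo*, *arlo*); -van when the last vowel of the stem is an unrounded vowel (*mudi*, *sodla*, *bome*).
*ujfe*: last vowel = /e/, an unrounded vowel → -van → *ujfevan*.
Since the last vowel of *benu* is /u/ (a rounded vowel), it takes -uvu, giving *benuuvu*.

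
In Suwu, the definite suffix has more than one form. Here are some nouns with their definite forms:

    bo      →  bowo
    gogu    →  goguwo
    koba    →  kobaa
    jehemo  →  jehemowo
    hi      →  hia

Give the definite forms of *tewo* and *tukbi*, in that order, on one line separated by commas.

The alternation tracks the last vowel of the stem — -wo when the last vowel of the stem is a rounded vowel (*bo*, *gogu*, *jehemo*); -a when the last vowel of the stem is an unrounded vowel (*koba*, *hi*).
*tewo* — last vowel /o/ (a rounded vowel) → -wo → *tewowo*.
*tukbi* — last vowel /i/ (an unrounded vowel) → -a → *tukbia*.

tewowo, tukbia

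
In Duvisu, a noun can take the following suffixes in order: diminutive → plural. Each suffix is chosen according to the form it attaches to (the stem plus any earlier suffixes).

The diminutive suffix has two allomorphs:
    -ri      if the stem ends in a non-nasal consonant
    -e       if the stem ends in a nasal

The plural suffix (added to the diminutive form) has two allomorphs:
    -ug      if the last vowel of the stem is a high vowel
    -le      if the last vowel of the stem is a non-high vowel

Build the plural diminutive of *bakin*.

*bakin*: final consonant = /n/, a nasal → -e → *bakine*.
Since the last vowel of the diminutive form *bakine* is /e/ (a non-high vowel), it takes -le, giving *bakinele*.

bakinele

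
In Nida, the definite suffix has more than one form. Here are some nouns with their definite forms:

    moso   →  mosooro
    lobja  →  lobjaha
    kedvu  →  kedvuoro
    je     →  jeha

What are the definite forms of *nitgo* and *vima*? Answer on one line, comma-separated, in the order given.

Looking at the last vowel of each stem: -oro when the last vowel of the stem is a rounded vowel (*moso*, *kedvu*); -ha when the last vowel of the stem is an unrounded vowel (*lobja*, *je*).
Since the last vowel of *nitgo* is /o/ (a rounded vowel), it takes -oro, giving *nitgooro*.
Since the last vowel of *vima* is /a/ (an unrounded vowel), it takes -ha, giving *vimaha*.

nitgooro, vimaha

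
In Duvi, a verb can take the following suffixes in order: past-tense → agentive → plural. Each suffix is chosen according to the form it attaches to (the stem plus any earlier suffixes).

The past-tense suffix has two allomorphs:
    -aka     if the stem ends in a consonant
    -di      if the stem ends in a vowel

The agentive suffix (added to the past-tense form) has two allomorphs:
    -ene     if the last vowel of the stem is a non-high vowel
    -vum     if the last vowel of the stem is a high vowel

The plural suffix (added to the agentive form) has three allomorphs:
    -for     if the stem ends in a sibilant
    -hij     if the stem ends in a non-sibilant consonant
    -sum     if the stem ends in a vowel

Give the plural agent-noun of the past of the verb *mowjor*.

The final sound of *mowjor* is /r/, which is a consonant, so the past-tense suffix is -aka, giving *mowjoraka*.
Since the last vowel of the past-tense form *mowjoraka* is /a/ (a non-high vowel), it takes -ene, giving *mowjorakaene*.
The agentive form *mowjorakaene*: final sound = /e/, a vowel → -sum → *mowjorakaenesum*.

mowjorakaenesum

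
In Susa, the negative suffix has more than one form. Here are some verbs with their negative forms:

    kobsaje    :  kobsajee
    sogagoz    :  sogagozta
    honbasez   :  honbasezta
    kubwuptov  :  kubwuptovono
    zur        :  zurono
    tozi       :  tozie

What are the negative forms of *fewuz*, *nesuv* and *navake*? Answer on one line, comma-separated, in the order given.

fewuzta, nesuvono, navakee

Looking at the final sound of each stem: -ta when the stem ends in a sibilant (*sogagoz*, *honbasez*); -ono when the stem ends in a non-sibilant consonant (*kubwuptov*, *zur*); -e when the stem ends in a vowel (*kobsaje*, *tozi*).
*fewuz*: final sound = /z/, a sibilant → -ta → *fewuzta*.
The final sound of *nesuv* is /v/, which is a non-sibilant consonant, so the suffix is -ono, giving *nesuvono*.
*navake* — final sound /e/ (a vowel) → -e → *navakee*.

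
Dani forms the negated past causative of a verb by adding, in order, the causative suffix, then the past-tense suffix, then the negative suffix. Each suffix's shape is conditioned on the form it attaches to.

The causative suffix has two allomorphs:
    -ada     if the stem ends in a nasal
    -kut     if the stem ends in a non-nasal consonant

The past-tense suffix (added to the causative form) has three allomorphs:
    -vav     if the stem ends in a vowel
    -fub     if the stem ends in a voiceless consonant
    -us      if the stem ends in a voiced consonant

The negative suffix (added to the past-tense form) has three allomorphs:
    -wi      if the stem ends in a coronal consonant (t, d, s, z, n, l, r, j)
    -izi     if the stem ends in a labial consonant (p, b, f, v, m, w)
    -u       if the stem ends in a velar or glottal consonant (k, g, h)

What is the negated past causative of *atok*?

atokkutfubizi

Since the final consonant of *atok* is /k/ (non-nasal), it takes -kut, giving *atokkut*.
The final sound of the causative form *atokkut* is /t/, which is a voiceless consonant, so the past-tense suffix is -fub, giving *atokkutfub*.
Since the final consonant of the past-tense form *atokkutfub* is /b/ (labial), it takes -izi, giving *atokkutfubizi*.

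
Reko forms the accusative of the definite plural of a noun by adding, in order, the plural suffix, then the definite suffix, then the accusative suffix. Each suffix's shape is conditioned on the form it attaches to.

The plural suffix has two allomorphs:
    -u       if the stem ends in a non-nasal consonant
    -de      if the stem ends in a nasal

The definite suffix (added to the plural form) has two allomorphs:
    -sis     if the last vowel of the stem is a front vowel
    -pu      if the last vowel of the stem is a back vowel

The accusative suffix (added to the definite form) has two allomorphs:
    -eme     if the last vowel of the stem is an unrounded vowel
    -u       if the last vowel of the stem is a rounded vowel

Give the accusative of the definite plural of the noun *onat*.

onatupuu

Since the final consonant of *onat* is /t/ (non-nasal), it takes -u, giving *onatu*.
The plural form *onatu* — last vowel /u/ (a back vowel) → -pu → *onatupu*.
The last vowel of the definite form *onatupu* is /u/, which is a rounded vowel, so the accusative suffix is -u, giving *onatupuu*.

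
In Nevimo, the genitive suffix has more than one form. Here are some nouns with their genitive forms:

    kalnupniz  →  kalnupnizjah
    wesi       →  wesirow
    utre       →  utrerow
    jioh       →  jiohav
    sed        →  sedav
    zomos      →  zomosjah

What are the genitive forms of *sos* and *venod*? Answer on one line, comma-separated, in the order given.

The alternation tracks the final sound of the stem — -jah when the stem ends in a sibilant (*kalnupniz*, *zomos*); -av when the stem ends in a non-sibilant consonant (*jioh*, *sed*); -row when the stem ends in a vowel (*wesi*, *utre*).
*sos*: final sound = /s/, a sibilant → -jah → *sosjah*.
The final sound of *venod* is /d/, which is a non-sibilant consonant, so the suffix is -av, giving *venodav*.

sosjah, venodav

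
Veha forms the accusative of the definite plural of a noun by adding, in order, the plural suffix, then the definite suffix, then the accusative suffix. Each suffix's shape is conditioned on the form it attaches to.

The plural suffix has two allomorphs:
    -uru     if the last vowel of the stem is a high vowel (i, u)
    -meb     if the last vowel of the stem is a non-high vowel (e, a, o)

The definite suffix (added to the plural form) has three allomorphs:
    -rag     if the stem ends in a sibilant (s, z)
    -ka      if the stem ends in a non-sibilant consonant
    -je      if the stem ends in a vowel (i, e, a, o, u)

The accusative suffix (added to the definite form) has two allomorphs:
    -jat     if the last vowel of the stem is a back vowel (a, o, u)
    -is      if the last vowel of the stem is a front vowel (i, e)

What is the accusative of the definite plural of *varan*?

The last vowel of *varan* is /a/, which is a non-high vowel, so the plural suffix is -meb, giving *varanmeb*.
The final sound of the plural form *varanmeb* is /b/, which is a non-sibilant consonant, so the definite suffix is -ka, giving *varanmebka*.
The definite form *varanmebka* — last vowel /a/ (a back vowel) → -jat → *varanmebkajat*.

varanmebkajat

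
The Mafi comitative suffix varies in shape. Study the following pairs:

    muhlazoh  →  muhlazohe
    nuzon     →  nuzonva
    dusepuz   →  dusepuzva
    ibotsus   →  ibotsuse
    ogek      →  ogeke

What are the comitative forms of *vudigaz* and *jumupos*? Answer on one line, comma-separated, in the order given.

The alternation tracks the final consonant of the stem — -e when the stem ends in a voiceless consonant (*muhlazoh*, *ibotsus*, *ogek*); -va when the stem ends in a voiced consonant (*nuzon*, *dusepuz*).
*vudigaz* — final consonant /z/ (voiced) → -va → *vudigazva*.
*jumupos* — final consonant /s/ (voiceless) → -e → *jumupose*.

vudigazva, jumupose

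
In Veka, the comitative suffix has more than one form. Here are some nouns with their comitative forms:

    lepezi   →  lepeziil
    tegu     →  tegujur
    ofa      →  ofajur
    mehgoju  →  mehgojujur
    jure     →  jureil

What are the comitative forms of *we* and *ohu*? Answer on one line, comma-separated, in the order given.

The pattern is front/back vowel harmony: -il when the last vowel of the stem is a front vowel (*lepezi*, *jure*); -jur when the last vowel of the stem is a back vowel (*tegu*, *ofa*, *mehgoju*).
*we*: last vowel = /e/, a front vowel → -il → *weil*.
*ohu*: last vowel = /u/, a back vowel → -jur → *ohujur*.

weil, ohujur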